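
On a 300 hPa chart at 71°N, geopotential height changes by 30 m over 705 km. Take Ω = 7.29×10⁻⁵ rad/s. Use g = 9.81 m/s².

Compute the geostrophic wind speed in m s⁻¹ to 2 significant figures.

Coriolis parameter at 71°N:
f = 2Ω sin φ = 2 × 7.29×10⁻⁵ × sin 71° = 1.38×10⁻⁴ s⁻¹
Height gradient: |∂Z/∂n| = 30 m / 705000 m = 4.26×10⁻⁵
On a pressure surface, geostrophic balance gives V_g = (g/f)|∂Z/∂n|:
V_g = 9.81 × 4.26×10⁻⁵ / 1.38×10⁻⁴ = 3.03 m/s

3.0 m s⁻¹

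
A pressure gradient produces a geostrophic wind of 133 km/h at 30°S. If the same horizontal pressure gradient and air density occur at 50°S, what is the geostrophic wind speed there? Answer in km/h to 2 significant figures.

87 km/h

With the same pressure gradient and density, V_g ∝ 1/f ∝ 1/sin φ.
V₂ = V₁ · sin φ₁ / sin φ₂ = 133 × sin 30° / sin 50°
V₂ = 133 × 0.5000/0.7660 = 87 km/h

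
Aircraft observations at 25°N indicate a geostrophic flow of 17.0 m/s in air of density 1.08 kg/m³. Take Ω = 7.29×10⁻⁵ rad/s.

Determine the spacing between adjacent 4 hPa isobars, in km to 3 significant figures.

Coriolis parameter at 25°N:
f = 2Ω sin φ = 2 × 7.29×10⁻⁵ × sin 25° = 6.16×10⁻⁵ s⁻¹
Geostrophic balance rearranged: |∂P/∂n| = f ρ V_g
|∂P/∂n| = 6.16×10⁻⁵ × 1.08 × 17.0 = 1.13×10⁻³ Pa/m
Isobar spacing: Δn = ΔP/|∂P/∂n| = 400 Pa / 1.13×10⁻³ Pa/m = 353575 m ≈ 354 km

354 km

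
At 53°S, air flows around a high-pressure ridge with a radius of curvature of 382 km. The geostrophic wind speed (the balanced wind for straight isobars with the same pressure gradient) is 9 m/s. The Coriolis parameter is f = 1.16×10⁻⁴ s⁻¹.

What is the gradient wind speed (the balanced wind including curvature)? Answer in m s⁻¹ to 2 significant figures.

13 m s⁻¹

Around a high, pressure-gradient force acts outward with centrifugal, so Coriolis balances both:
fV = (1/ρ)|∂P/∂n| + V²/R  →  V² − fR·V + fR·V_g = 0
With fR = 1.16×10⁻⁴ × 382×10³ m = 44.3 m/s:
V = [fR − √((fR)² − 4 fR V_g)]/2 = [44.3 − √(44.3² − 4×44.3×9)]/2 = 12.6 m/s
Supergeostrophic (V > V_g = 9 m/s), as expected around a high.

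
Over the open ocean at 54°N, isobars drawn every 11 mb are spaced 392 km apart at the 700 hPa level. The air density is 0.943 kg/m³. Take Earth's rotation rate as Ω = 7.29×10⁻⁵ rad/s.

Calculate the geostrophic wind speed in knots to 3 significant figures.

49.0 knots

Coriolis parameter at 54°N:
f = 2Ω sin φ = 2 × 7.29×10⁻⁵ × sin 54° = 1.18×10⁻⁴ s⁻¹
Pressure gradient: |∂P/∂n| = 1100 Pa / 392000 m = 2.81×10⁻³ Pa/m
Geostrophic balance (pressure-gradient force = Coriolis force):
V_g = (1/(fρ)) |∂P/∂n| = 2.81×10⁻³ / (1.18×10⁻⁴ × 0.943) = 25.2 m/s
Converting: 25.2 m/s × 1.944 = 49.0 knots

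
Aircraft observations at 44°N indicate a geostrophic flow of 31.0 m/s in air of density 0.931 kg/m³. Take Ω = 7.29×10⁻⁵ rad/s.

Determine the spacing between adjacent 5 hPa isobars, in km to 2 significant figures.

170 km

Coriolis parameter at 44°N:
f = 2Ω sin φ = 2 × 7.29×10⁻⁵ × sin 44° = 1.01×10⁻⁴ s⁻¹
Geostrophic balance rearranged: |∂P/∂n| = f ρ V_g
|∂P/∂n| = 1.01×10⁻⁴ × 0.931 × 31.0 = 2.92×10⁻³ Pa/m
Isobar spacing: Δn = ΔP/|∂P/∂n| = 500 Pa / 2.92×10⁻³ Pa/m = 171053 m ≈ 170 km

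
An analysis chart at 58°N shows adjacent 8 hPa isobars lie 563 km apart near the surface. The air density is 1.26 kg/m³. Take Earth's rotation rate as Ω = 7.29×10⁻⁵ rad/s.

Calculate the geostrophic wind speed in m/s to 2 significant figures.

9.1 m/s

Coriolis parameter at 58°N:
f = 2Ω sin φ = 2 × 7.29×10⁻⁵ × sin 58° = 1.24×10⁻⁴ s⁻¹
Pressure gradient: |∂P/∂n| = 800 Pa / 563000 m = 1.42×10⁻³ Pa/m
Geostrophic balance (pressure-gradient force = Coriolis force):
V_g = (1/(fρ)) |∂P/∂n| = 1.42×10⁻³ / (1.24×10⁻⁴ × 1.26) = 9.12 m/s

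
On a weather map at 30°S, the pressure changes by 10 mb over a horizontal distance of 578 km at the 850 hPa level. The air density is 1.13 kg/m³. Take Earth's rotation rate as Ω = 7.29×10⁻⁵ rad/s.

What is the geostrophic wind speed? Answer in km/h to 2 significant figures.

76 km/h

Coriolis parameter at 30°S:
f = 2Ω sin φ = 2 × 7.29×10⁻⁵ × sin 30° = 7.29×10⁻⁵ s⁻¹
Pressure gradient: |∂P/∂n| = 1000 Pa / 578000 m = 1.73×10⁻³ Pa/m
Geostrophic balance (pressure-gradient force = Coriolis force):
V_g = (1/(fρ)) |∂P/∂n| = 1.73×10⁻³ / (7.29×10⁻⁵ × 1.13) = 21.0 m/s
Converting: 21.0 m/s × 3.6 = 76 km/h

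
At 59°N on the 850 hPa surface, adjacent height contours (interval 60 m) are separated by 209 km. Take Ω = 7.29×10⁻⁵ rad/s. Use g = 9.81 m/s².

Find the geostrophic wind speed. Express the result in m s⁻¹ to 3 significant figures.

22.5 m s⁻¹

Coriolis parameter at 59°N:
f = 2Ω sin φ = 2 × 7.29×10⁻⁵ × sin 59° = 1.25×10⁻⁴ s⁻¹
Height gradient: |∂Z/∂n| = 60 m / 209000 m = 2.87×10⁻⁴
On a pressure surface, geostrophic balance gives V_g = (g/f)|∂Z/∂n|:
V_g = 9.81 × 2.87×10⁻⁴ / 1.25×10⁻⁴ = 22.5 m/s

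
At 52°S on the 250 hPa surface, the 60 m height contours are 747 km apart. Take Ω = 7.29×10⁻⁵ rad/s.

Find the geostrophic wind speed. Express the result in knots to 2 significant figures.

13 knots

Coriolis parameter at 52°S:
f = 2Ω sin φ = 2 × 7.29×10⁻⁵ × sin 52° = 1.15×10⁻⁴ s⁻¹
Height gradient: |∂Z/∂n| = 60 m / 747000 m = 8.03×10⁻⁵
On a pressure surface, geostrophic balance gives V_g = (g/f)|∂Z/∂n|:
V_g = 9.81 × 8.03×10⁻⁵ / 1.15×10⁻⁴ = 6.86 m/s
Converting: 6.86 m/s × 1.944 = 13 knots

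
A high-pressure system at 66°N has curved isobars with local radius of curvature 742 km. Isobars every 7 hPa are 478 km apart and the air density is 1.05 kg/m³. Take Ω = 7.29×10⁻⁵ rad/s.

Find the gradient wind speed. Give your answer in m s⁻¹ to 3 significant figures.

11.9 m s⁻¹

Coriolis parameter at 66°N:
f = 2Ω sin φ = 2 × 7.29×10⁻⁵ × sin 66° = 1.33×10⁻⁴ s⁻¹
Pressure gradient: |∂P/∂n| = 700 Pa / 478000 m = 1.46×10⁻³ Pa/m
Geostrophic speed: V_g = |∂P/∂n|/(fρ) = 1.46×10⁻³/(1.33×10⁻⁴ × 1.05) = 10.5 m/s
Around a high, pressure-gradient force acts outward with centrifugal, so Coriolis balances both:
fV = (1/ρ)|∂P/∂n| + V²/R  →  V² − fR·V + fR·V_g = 0
With fR = 1.33×10⁻⁴ × 742×10³ m = 98.8 m/s:
V = [fR − √((fR)² − 4 fR V_g)]/2 = [98.8 − √(98.8² − 4×98.8×10.5)]/2 = 11.9 m/s
Supergeostrophic (V > V_g = 10.5 m/s), as expected around a high.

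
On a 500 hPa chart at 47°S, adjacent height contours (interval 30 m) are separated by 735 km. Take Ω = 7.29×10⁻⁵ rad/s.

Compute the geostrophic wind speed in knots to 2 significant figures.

7.3 knots

Coriolis parameter at 47°S:
f = 2Ω sin φ = 2 × 7.29×10⁻⁵ × sin 47° = 1.07×10⁻⁴ s⁻¹
Height gradient: |∂Z/∂n| = 30 m / 735000 m = 4.08×10⁻⁵
On a pressure surface, geostrophic balance gives V_g = (g/f)|∂Z/∂n|:
V_g = 9.81 × 4.08×10⁻⁵ / 1.07×10⁻⁴ = 3.76 m/s
Converting: 3.76 m/s × 1.944 = 7.3 knots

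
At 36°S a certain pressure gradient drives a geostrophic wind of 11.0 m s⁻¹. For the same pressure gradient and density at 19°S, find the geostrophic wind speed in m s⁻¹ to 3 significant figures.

With the same pressure gradient and density, V_g ∝ 1/f ∝ 1/sin φ.
V₂ = V₁ · sin φ₁ / sin φ₂ = 11.0 × sin 36° / sin 19°
V₂ = 11.0 × 0.5878/0.3256 = 19.9 m s⁻¹

19.9 m s⁻¹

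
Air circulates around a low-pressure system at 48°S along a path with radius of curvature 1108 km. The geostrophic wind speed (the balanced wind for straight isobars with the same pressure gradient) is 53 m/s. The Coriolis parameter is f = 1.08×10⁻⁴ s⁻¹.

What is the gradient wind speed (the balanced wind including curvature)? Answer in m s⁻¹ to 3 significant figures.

Around a low, centrifugal force acts outward with Coriolis, so pressure-gradient force balances both:
(1/ρ)|∂P/∂n| = fV + V²/R  →  V² + fR·V − fR·V_g = 0
With fR = 1.08×10⁻⁴ × 1108×10³ m = 120 m/s:
V = [−fR + √((fR)² + 4 fR V_g)]/2 = [−120 + √(120² + 4×120×53)]/2 = 39.8 m/s
Subgeostrophic (V < V_g = 53 m/s), as expected around a low.

39.8 m s⁻¹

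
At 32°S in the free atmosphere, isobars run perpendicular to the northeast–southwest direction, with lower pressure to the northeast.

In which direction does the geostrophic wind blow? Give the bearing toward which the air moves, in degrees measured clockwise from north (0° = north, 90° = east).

315°

The pressure-gradient force points toward the northeast (bearing 045°).
Geostrophic balance: in the Southern Hemisphere the Coriolis force deflects motion to the left, so the geostrophic wind blows 90° to the left of the pressure-gradient force (low pressure on the right).
Rotating 045° by 90° counterclockwise gives 315° — the wind blows toward the northwest.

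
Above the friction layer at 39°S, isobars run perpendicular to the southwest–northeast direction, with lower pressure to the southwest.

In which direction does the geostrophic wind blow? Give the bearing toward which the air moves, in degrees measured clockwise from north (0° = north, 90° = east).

135°

The pressure-gradient force points toward the southwest (bearing 225°).
Geostrophic balance: in the Southern Hemisphere the Coriolis force deflects motion to the left, so the geostrophic wind blows 90° to the left of the pressure-gradient force (low pressure on the right).
Rotating 225° by 90° counterclockwise gives 135° — the wind blows toward the southeast.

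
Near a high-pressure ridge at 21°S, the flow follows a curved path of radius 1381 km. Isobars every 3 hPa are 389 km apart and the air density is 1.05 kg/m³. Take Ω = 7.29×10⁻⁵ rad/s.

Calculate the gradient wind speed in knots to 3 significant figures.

Coriolis parameter at 21°S:
f = 2Ω sin φ = 2 × 7.29×10⁻⁵ × sin 21° = 5.23×10⁻⁵ s⁻¹
Pressure gradient: |∂P/∂n| = 300 Pa / 389000 m = 7.71×10⁻⁴ Pa/m
Geostrophic speed: V_g = |∂P/∂n|/(fρ) = 7.71×10⁻⁴/(5.23×10⁻⁵ × 1.05) = 14.1 m/s
Around a high, pressure-gradient force acts outward with centrifugal, so Coriolis balances both:
fV = (1/ρ)|∂P/∂n| + V²/R  →  V² − fR·V + fR·V_g = 0
With fR = 5.23×10⁻⁵ × 1381×10³ m = 72.2 m/s:
V = [fR − √((fR)² − 4 fR V_g)]/2 = [72.2 − √(72.2² − 4×72.2×14.1)]/2 = 19.1 m/s
Supergeostrophic (V > V_g = 14.1 m/s), as expected around a high.
Converting: 19.1 m/s × 1.944 = 37.2 knots

37.2 knots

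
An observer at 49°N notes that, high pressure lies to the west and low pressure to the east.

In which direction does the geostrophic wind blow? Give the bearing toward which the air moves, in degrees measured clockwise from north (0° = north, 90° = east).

180°

The pressure-gradient force points toward the east (bearing 090°).
Geostrophic balance: in the Northern Hemisphere the Coriolis force deflects motion to the right, so the geostrophic wind blows 90° to the right of the pressure-gradient force (low pressure on the left).
Rotating 090° by 90° clockwise gives 180° — the wind blows toward the south.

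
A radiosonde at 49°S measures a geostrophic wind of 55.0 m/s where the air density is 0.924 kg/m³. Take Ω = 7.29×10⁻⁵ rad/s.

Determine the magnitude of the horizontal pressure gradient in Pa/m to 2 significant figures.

5.6×10⁻³ Pa/m

Coriolis parameter at 49°S:
f = 2Ω sin φ = 2 × 7.29×10⁻⁵ × sin 49° = 1.10×10⁻⁴ s⁻¹
Geostrophic balance rearranged: |∂P/∂n| = f ρ V_g
|∂P/∂n| = 1.10×10⁻⁴ × 0.924 × 55.0 = 5.59×10⁻³ Pa/m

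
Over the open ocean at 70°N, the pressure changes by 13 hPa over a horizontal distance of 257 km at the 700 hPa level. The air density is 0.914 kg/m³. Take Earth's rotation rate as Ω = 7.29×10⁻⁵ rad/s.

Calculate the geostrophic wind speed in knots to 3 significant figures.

78.5 knots

Coriolis parameter at 70°N:
f = 2Ω sin φ = 2 × 7.29×10⁻⁵ × sin 70° = 1.37×10⁻⁴ s⁻¹
Pressure gradient: |∂P/∂n| = 1300 Pa / 257000 m = 5.06×10⁻³ Pa/m
Geostrophic balance (pressure-gradient force = Coriolis force):
V_g = (1/(fρ)) |∂P/∂n| = 5.06×10⁻³ / (1.37×10⁻⁴ × 0.914) = 40.4 m/s
Converting: 40.4 m/s × 1.944 = 78.5 knots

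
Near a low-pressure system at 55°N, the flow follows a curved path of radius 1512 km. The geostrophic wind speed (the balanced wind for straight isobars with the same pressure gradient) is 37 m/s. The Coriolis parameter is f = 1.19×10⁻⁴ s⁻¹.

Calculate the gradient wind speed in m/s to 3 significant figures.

31.5 m/s

Around a low, centrifugal force acts outward with Coriolis, so pressure-gradient force balances both:
(1/ρ)|∂P/∂n| = fV + V²/R  →  V² + fR·V − fR·V_g = 0
With fR = 1.19×10⁻⁴ × 1512×10³ m = 180 m/s:
V = [−fR + √((fR)² + 4 fR V_g)]/2 = [−180 + √(180² + 4×180×37)]/2 = 31.5 m/s
Subgeostrophic (V < V_g = 37 m/s), as expected around a low.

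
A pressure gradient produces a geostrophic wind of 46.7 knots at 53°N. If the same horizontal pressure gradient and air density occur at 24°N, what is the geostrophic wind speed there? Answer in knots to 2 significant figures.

With the same pressure gradient and density, V_g ∝ 1/f ∝ 1/sin φ.
V₂ = V₁ · sin φ₁ / sin φ₂ = 46.7 × sin 53° / sin 24°
V₂ = 46.7 × 0.7986/0.4067 = 92 knots

92 knots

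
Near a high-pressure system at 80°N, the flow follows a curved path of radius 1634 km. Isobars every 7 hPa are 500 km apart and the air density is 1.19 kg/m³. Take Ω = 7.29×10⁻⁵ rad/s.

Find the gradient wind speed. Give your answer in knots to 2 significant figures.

Coriolis parameter at 80°N:
f = 2Ω sin φ = 2 × 7.29×10⁻⁵ × sin 80° = 1.44×10⁻⁴ s⁻¹
Pressure gradient: |∂P/∂n| = 700 Pa / 500000 m = 1.40×10⁻³ Pa/m
Geostrophic speed: V_g = |∂P/∂n|/(fρ) = 1.40×10⁻³/(1.44×10⁻⁴ × 1.19) = 8.19 m/s
Around a high, pressure-gradient force acts outward with centrifugal, so Coriolis balances both:
fV = (1/ρ)|∂P/∂n| + V²/R  →  V² − fR·V + fR·V_g = 0
With fR = 1.44×10⁻⁴ × 1634×10³ m = 235 m/s:
V = [fR − √((fR)² − 4 fR V_g)]/2 = [235 − √(235² − 4×235×8.19)]/2 = 8.5 m/s
Supergeostrophic (V > V_g = 8.19 m/s), as expected around a high.
Converting: 8.5 m/s × 1.944 = 17 knots

17 knots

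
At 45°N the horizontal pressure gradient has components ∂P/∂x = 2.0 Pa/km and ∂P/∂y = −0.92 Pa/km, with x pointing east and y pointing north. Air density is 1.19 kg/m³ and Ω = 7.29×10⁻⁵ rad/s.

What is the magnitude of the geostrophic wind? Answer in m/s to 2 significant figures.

Coriolis parameter at 45°N:
f = 2Ω sin φ = 2 × 7.29×10⁻⁵ × sin 45° = 1.03×10⁻⁴ s⁻¹
Component geostrophic relations (x east, y north):
u_g = −(1/(fρ)) ∂P/∂y,  v_g = (1/(fρ)) ∂P/∂x
u_g = −(−0.92×10⁻³)/(1.03×10⁻⁴ × 1.19) = 7.50 m/s;  v_g = (2.0×10⁻³)/(1.03×10⁻⁴ × 1.19) = 16.3 m/s
|V_g| = √(u_g² + v_g²) = 17.9 m/s

18 m/s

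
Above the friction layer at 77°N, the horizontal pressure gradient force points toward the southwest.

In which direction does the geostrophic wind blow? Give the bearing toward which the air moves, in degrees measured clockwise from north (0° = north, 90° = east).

The pressure-gradient force points toward the southwest (bearing 225°).
Geostrophic balance: in the Northern Hemisphere the Coriolis force deflects motion to the right, so the geostrophic wind blows 90° to the right of the pressure-gradient force (low pressure on the left).
Rotating 225° by 90° clockwise gives 315° — the wind blows toward the northwest.

315°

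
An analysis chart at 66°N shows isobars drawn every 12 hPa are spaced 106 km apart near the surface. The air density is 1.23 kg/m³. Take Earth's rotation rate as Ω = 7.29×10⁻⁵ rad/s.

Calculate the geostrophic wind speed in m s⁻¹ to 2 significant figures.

Coriolis parameter at 66°N:
f = 2Ω sin φ = 2 × 7.29×10⁻⁵ × sin 66° = 1.33×10⁻⁴ s⁻¹
Pressure gradient: |∂P/∂n| = 1200 Pa / 106000 m = 1.13×10⁻² Pa/m
Geostrophic balance (pressure-gradient force = Coriolis force):
V_g = (1/(fρ)) |∂P/∂n| = 1.13×10⁻² / (1.33×10⁻⁴ × 1.23) = 69.1 m/s

69 m s⁻¹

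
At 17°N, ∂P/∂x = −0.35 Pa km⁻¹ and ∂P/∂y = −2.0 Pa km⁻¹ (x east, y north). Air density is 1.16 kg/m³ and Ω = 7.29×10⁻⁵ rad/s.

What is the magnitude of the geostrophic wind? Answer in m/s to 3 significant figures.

Coriolis parameter at 17°N:
f = 2Ω sin φ = 2 × 7.29×10⁻⁵ × sin 17° = 4.26×10⁻⁵ s⁻¹
Component geostrophic relations (x east, y north):
u_g = −(1/(fρ)) ∂P/∂y,  v_g = (1/(fρ)) ∂P/∂x
u_g = −(−2.0×10⁻³)/(4.26×10⁻⁵ × 1.16) = 40.4 m/s;  v_g = (−0.35×10⁻³)/(4.26×10⁻⁵ × 1.16) = −7.08 m/s
|V_g| = √(u_g² + v_g²) = 41.1 m/s

41.1 m/s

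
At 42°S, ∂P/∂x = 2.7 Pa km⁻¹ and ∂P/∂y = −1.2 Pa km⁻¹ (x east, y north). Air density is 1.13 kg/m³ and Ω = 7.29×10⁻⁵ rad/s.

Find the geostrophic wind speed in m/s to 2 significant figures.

Coriolis parameter at 42°S:
f = 2Ω sin φ = 2 × 7.29×10⁻⁵ × sin 42° = 9.76×10⁻⁵ s⁻¹
In the Southern Hemisphere f is negative: f = −9.76×10⁻⁵ s⁻¹.
Component geostrophic relations (x east, y north):
u_g = −(1/(fρ)) ∂P/∂y,  v_g = (1/(fρ)) ∂P/∂x
u_g = −(−1.2×10⁻³)/(−9.76×10⁻⁵ × 1.13) = −10.9 m/s;  v_g = (2.7×10⁻³)/(−9.76×10⁻⁵ × 1.13) = −24.5 m/s
|V_g| = √(u_g² + v_g²) = 26.8 m/s

27 m/s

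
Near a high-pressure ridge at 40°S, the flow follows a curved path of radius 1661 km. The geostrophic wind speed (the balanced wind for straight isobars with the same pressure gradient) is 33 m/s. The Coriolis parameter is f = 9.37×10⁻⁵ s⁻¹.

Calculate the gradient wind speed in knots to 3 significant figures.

92.3 knots

Around a high, pressure-gradient force acts outward with centrifugal, so Coriolis balances both:
fV = (1/ρ)|∂P/∂n| + V²/R  →  V² − fR·V + fR·V_g = 0
With fR = 9.37×10⁻⁵ × 1661×10³ m = 156 m/s:
V = [fR − √((fR)² − 4 fR V_g)]/2 = [156 − √(156² − 4×156×33)]/2 = 47.5 m/s
Supergeostrophic (V > V_g = 33 m/s), as expected around a high.
Converting: 47.5 m/s × 1.944 = 92.3 knots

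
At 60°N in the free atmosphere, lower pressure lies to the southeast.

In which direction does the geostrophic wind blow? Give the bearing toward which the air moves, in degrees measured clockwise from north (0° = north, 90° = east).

The pressure-gradient force points toward the southeast (bearing 135°).
Geostrophic balance: in the Northern Hemisphere the Coriolis force deflects motion to the right, so the geostrophic wind blows 90° to the right of the pressure-gradient force (low pressure on the left).
Rotating 135° by 90° clockwise gives 225° — the wind blows toward the southwest.

225°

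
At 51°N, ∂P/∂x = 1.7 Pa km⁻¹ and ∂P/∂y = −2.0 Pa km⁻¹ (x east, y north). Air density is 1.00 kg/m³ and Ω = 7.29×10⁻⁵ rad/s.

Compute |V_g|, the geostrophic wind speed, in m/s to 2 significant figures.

23 m/s

Coriolis parameter at 51°N:
f = 2Ω sin φ = 2 × 7.29×10⁻⁵ × sin 51° = 1.13×10⁻⁴ s⁻¹
Component geostrophic relations (x east, y north):
u_g = −(1/(fρ)) ∂P/∂y,  v_g = (1/(fρ)) ∂P/∂x
u_g = −(−2.0×10⁻³)/(1.13×10⁻⁴ × 1.00) = 17.7 m/s;  v_g = (1.7×10⁻³)/(1.13×10⁻⁴ × 1.00) = 15.0 m/s
|V_g| = √(u_g² + v_g²) = 23.2 m/s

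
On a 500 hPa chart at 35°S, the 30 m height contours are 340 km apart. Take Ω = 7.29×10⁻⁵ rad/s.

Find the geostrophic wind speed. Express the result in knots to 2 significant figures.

Coriolis parameter at 35°S:
f = 2Ω sin φ = 2 × 7.29×10⁻⁵ × sin 35° = 8.36×10⁻⁵ s⁻¹
Height gradient: |∂Z/∂n| = 30 m / 340000 m = 8.82×10⁻⁵
On a pressure surface, geostrophic balance gives V_g = (g/f)|∂Z/∂n|:
V_g = 9.81 × 8.82×10⁻⁵ / 8.36×10⁻⁵ = 10.4 m/s
Converting: 10.4 m/s × 1.944 = 20 knots

20 knots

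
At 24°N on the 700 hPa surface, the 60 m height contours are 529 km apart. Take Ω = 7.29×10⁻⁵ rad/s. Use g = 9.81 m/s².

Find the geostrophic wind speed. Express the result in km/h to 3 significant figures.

67.5 km/h

Coriolis parameter at 24°N:
f = 2Ω sin φ = 2 × 7.29×10⁻⁵ × sin 24° = 5.93×10⁻⁵ s⁻¹
Height gradient: |∂Z/∂n| = 60 m / 529000 m = 1.13×10⁻⁴
On a pressure surface, geostrophic balance gives V_g = (g/f)|∂Z/∂n|:
V_g = 9.81 × 1.13×10⁻⁴ / 5.93×10⁻⁵ = 18.8 m/s
Converting: 18.8 m/s × 3.6 = 67.5 km/h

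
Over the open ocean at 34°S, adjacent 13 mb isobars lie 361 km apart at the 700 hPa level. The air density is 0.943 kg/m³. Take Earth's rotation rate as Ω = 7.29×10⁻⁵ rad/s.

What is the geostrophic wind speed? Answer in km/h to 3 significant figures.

169 km/h

Coriolis parameter at 34°S:
f = 2Ω sin φ = 2 × 7.29×10⁻⁵ × sin 34° = 8.15×10⁻⁵ s⁻¹
Pressure gradient: |∂P/∂n| = 1300 Pa / 361000 m = 3.60×10⁻³ Pa/m
Geostrophic balance (pressure-gradient force = Coriolis force):
V_g = (1/(fρ)) |∂P/∂n| = 3.60×10⁻³ / (8.15×10⁻⁵ × 0.943) = 46.8 m/s
Converting: 46.8 m/s × 3.6 = 169 km/h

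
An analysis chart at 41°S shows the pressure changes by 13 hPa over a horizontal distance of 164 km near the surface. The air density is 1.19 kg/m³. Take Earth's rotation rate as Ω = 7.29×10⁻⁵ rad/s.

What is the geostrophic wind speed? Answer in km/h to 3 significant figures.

251 km/h

Coriolis parameter at 41°S:
f = 2Ω sin φ = 2 × 7.29×10⁻⁵ × sin 41° = 9.57×10⁻⁵ s⁻¹
Pressure gradient: |∂P/∂n| = 1300 Pa / 164000 m = 7.93×10⁻³ Pa/m
Geostrophic balance (pressure-gradient force = Coriolis force):
V_g = (1/(fρ)) |∂P/∂n| = 7.93×10⁻³ / (9.57×10⁻⁵ × 1.19) = 69.6 m/s
Converting: 69.6 m/s × 3.6 = 251 km/h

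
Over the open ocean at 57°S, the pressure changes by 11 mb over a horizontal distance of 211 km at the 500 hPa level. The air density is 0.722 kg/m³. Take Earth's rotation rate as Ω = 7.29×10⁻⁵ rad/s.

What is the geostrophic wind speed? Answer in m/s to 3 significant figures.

Coriolis parameter at 57°S:
f = 2Ω sin φ = 2 × 7.29×10⁻⁵ × sin 57° = 1.22×10⁻⁴ s⁻¹
Pressure gradient: |∂P/∂n| = 1100 Pa / 211000 m = 5.21×10⁻³ Pa/m
Geostrophic balance (pressure-gradient force = Coriolis force):
V_g = (1/(fρ)) |∂P/∂n| = 5.21×10⁻³ / (1.22×10⁻⁴ × 0.722) = 59.1 m/s

59.1 m/s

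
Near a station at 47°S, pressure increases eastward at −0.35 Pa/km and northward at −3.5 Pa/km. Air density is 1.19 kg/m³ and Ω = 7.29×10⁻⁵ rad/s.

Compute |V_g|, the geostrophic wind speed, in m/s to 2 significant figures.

Coriolis parameter at 47°S:
f = 2Ω sin φ = 2 × 7.29×10⁻⁵ × sin 47° = 1.07×10⁻⁴ s⁻¹
In the Southern Hemisphere f is negative: f = −1.07×10⁻⁴ s⁻¹.
Component geostrophic relations (x east, y north):
u_g = −(1/(fρ)) ∂P/∂y,  v_g = (1/(fρ)) ∂P/∂x
u_g = −(−3.5×10⁻³)/(−1.07×10⁻⁴ × 1.19) = −27.6 m/s;  v_g = (−0.35×10⁻³)/(−1.07×10⁻⁴ × 1.19) = 2.76 m/s
|V_g| = √(u_g² + v_g²) = 27.7 m/s

28 m/s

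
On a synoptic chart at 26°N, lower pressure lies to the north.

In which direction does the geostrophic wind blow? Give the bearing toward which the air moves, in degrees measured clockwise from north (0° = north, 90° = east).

090°

The pressure-gradient force points toward the north (bearing 000°).
Geostrophic balance: in the Northern Hemisphere the Coriolis force deflects motion to the right, so the geostrophic wind blows 90° to the right of the pressure-gradient force (low pressure on the left).
Rotating 000° by 90° clockwise gives 090° — the wind blows toward the east.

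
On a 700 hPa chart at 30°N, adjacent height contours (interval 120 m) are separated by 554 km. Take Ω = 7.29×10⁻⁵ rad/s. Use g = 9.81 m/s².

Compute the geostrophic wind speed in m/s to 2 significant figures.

29 m/s

Coriolis parameter at 30°N:
f = 2Ω sin φ = 2 × 7.29×10⁻⁵ × sin 30° = 7.29×10⁻⁵ s⁻¹
Height gradient: |∂Z/∂n| = 120 m / 554000 m = 2.17×10⁻⁴
On a pressure surface, geostrophic balance gives V_g = (g/f)|∂Z/∂n|:
V_g = 9.81 × 2.17×10⁻⁴ / 7.29×10⁻⁵ = 29.1 m/s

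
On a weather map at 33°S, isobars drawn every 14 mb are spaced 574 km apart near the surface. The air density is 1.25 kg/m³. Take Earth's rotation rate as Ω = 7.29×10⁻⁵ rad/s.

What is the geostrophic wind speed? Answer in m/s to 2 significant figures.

Coriolis parameter at 33°S:
f = 2Ω sin φ = 2 × 7.29×10⁻⁵ × sin 33° = 7.94×10⁻⁵ s⁻¹
Pressure gradient: |∂P/∂n| = 1400 Pa / 574000 m = 2.44×10⁻³ Pa/m
Geostrophic balance (pressure-gradient force = Coriolis force):
V_g = (1/(fρ)) |∂P/∂n| = 2.44×10⁻³ / (7.94×10⁻⁵ × 1.25) = 24.6 m/s

25 m/s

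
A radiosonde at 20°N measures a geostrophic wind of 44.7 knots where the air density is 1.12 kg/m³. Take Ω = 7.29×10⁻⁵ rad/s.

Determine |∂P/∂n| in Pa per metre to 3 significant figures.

Coriolis parameter at 20°N:
f = 2Ω sin φ = 2 × 7.29×10⁻⁵ × sin 20° = 4.99×10⁻⁵ s⁻¹
Wind speed in SI: 44.7 knots = 23.0 m/s
Geostrophic balance rearranged: |∂P/∂n| = f ρ V_g
|∂P/∂n| = 4.99×10⁻⁵ × 1.12 × 23.0 = 1.28×10⁻³ Pa/m

1.28×10⁻³ Pa/m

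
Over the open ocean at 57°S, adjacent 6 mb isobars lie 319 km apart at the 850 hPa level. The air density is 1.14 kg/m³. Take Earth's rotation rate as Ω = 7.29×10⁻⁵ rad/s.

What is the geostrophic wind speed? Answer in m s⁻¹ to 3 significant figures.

Coriolis parameter at 57°S:
f = 2Ω sin φ = 2 × 7.29×10⁻⁵ × sin 57° = 1.22×10⁻⁴ s⁻¹
Pressure gradient: |∂P/∂n| = 600 Pa / 319000 m = 1.88×10⁻³ Pa/m
Geostrophic balance (pressure-gradient force = Coriolis force):
V_g = (1/(fρ)) |∂P/∂n| = 1.88×10⁻³ / (1.22×10⁻⁴ × 1.14) = 13.5 m/s

13.5 m s⁻¹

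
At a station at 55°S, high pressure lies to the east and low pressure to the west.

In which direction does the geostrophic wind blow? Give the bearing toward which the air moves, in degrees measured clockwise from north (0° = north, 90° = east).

180°

The pressure-gradient force points toward the west (bearing 270°).
Geostrophic balance: in the Southern Hemisphere the Coriolis force deflects motion to the left, so the geostrophic wind blows 90° to the left of the pressure-gradient force (low pressure on the right).
Rotating 270° by 90° counterclockwise gives 180° — the wind blows toward the south.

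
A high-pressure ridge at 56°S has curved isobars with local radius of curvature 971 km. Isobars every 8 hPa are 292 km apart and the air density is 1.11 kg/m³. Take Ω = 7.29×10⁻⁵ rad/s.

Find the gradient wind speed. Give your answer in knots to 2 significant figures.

51 knots

Coriolis parameter at 56°S:
f = 2Ω sin φ = 2 × 7.29×10⁻⁵ × sin 56° = 1.21×10⁻⁴ s⁻¹
Pressure gradient: |∂P/∂n| = 800 Pa / 292000 m = 2.74×10⁻³ Pa/m
Geostrophic speed: V_g = |∂P/∂n|/(fρ) = 2.74×10⁻³/(1.21×10⁻⁴ × 1.11) = 20.4 m/s
Around a high, pressure-gradient force acts outward with centrifugal, so Coriolis balances both:
fV = (1/ρ)|∂P/∂n| + V²/R  →  V² − fR·V + fR·V_g = 0
With fR = 1.21×10⁻⁴ × 971×10³ m = 117 m/s:
V = [fR − √((fR)² − 4 fR V_g)]/2 = [117 − √(117² − 4×117×20.4)]/2 = 26.3 m/s
Supergeostrophic (V > V_g = 20.4 m/s), as expected around a high.
Converting: 26.3 m/s × 1.944 = 51 knots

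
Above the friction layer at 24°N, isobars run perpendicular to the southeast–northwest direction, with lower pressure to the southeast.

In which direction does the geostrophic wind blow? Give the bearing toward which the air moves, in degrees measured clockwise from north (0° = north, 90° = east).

The pressure-gradient force points toward the southeast (bearing 135°).
Geostrophic balance: in the Northern Hemisphere the Coriolis force deflects motion to the right, so the geostrophic wind blows 90° to the right of the pressure-gradient force (low pressure on the left).
Rotating 135° by 90° clockwise gives 225° — the wind blows toward the southwest.

225°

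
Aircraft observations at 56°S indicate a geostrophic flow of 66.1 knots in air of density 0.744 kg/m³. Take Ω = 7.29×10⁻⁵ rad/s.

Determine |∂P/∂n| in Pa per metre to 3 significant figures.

3.06×10⁻³ Pa/m

Coriolis parameter at 56°S:
f = 2Ω sin φ = 2 × 7.29×10⁻⁵ × sin 56° = 1.21×10⁻⁴ s⁻¹
Wind speed in SI: 66.1 knots = 34.0 m/s
Geostrophic balance rearranged: |∂P/∂n| = f ρ V_g
|∂P/∂n| = 1.21×10⁻⁴ × 0.744 × 34.0 = 3.06×10⁻³ Pa/m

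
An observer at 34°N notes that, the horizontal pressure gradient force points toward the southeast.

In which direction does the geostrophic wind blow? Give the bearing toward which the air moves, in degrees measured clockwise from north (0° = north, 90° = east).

225°

The pressure-gradient force points toward the southeast (bearing 135°).
Geostrophic balance: in the Northern Hemisphere the Coriolis force deflects motion to the right, so the geostrophic wind blows 90° to the right of the pressure-gradient force (low pressure on the left).
Rotating 135° by 90° clockwise gives 225° — the wind blows toward the southwest.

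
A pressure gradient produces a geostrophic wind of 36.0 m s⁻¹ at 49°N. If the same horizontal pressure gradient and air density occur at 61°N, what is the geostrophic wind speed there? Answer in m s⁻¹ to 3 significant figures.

31.1 m s⁻¹

With the same pressure gradient and density, V_g ∝ 1/f ∝ 1/sin φ.
V₂ = V₁ · sin φ₁ / sin φ₂ = 36.0 × sin 49° / sin 61°
V₂ = 36.0 × 0.7547/0.8746 = 31.1 m s⁻¹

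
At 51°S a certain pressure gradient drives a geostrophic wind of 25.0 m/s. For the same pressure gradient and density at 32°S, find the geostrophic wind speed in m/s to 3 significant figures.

With the same pressure gradient and density, V_g ∝ 1/f ∝ 1/sin φ.
V₂ = V₁ · sin φ₁ / sin φ₂ = 25.0 × sin 51° / sin 32°
V₂ = 25.0 × 0.7771/0.5299 = 36.7 m/s

36.7 m/s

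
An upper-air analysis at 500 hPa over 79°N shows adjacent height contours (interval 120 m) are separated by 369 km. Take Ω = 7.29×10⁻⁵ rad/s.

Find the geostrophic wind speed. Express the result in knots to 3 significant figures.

Coriolis parameter at 79°N:
f = 2Ω sin φ = 2 × 7.29×10⁻⁵ × sin 79° = 1.43×10⁻⁴ s⁻¹
Height gradient: |∂Z/∂n| = 120 m / 369000 m = 3.25×10⁻⁴
On a pressure surface, geostrophic balance gives V_g = (g/f)|∂Z/∂n|:
V_g = 9.81 × 3.25×10⁻⁴ / 1.43×10⁻⁴ = 22.3 m/s
Converting: 22.3 m/s × 1.944 = 43.3 knots

43.3 knots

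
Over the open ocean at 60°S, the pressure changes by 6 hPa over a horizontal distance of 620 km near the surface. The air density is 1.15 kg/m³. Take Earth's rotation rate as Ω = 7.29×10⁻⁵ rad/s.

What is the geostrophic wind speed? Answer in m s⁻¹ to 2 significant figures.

Coriolis parameter at 60°S:
f = 2Ω sin φ = 2 × 7.29×10⁻⁵ × sin 60° = 1.26×10⁻⁴ s⁻¹
Pressure gradient: |∂P/∂n| = 600 Pa / 620000 m = 9.68×10⁻⁴ Pa/m
Geostrophic balance (pressure-gradient force = Coriolis force):
V_g = (1/(fρ)) |∂P/∂n| = 9.68×10⁻⁴ / (1.26×10⁻⁴ × 1.15) = 6.66 m/s

6.7 m s⁻¹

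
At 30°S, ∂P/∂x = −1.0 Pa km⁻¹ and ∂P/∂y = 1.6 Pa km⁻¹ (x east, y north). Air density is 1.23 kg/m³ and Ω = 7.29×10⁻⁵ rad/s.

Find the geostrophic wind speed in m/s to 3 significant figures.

Coriolis parameter at 30°S:
f = 2Ω sin φ = 2 × 7.29×10⁻⁵ × sin 30° = 7.29×10⁻⁵ s⁻¹
In the Southern Hemisphere f is negative: f = −7.29×10⁻⁵ s⁻¹.
Component geostrophic relations (x east, y north):
u_g = −(1/(fρ)) ∂P/∂y,  v_g = (1/(fρ)) ∂P/∂x
u_g = −(1.6×10⁻³)/(−7.29×10⁻⁵ × 1.23) = 17.8 m/s;  v_g = (−1.0×10⁻³)/(−7.29×10⁻⁵ × 1.23) = 11.2 m/s
|V_g| = √(u_g² + v_g²) = 21.0 m/s

21.0 m/s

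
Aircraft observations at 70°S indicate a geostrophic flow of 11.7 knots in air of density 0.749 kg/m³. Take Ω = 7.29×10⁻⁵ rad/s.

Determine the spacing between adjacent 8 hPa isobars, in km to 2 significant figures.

Coriolis parameter at 70°S:
f = 2Ω sin φ = 2 × 7.29×10⁻⁵ × sin 70° = 1.37×10⁻⁴ s⁻¹
Wind speed in SI: 11.7 knots = 6.02 m/s
Geostrophic balance rearranged: |∂P/∂n| = f ρ V_g
|∂P/∂n| = 1.37×10⁻⁴ × 0.749 × 6.02 = 6.18×10⁻⁴ Pa/m
Isobar spacing: Δn = ΔP/|∂P/∂n| = 800 Pa / 6.18×10⁻⁴ Pa/m = 1295212 m ≈ 1300 km

1300 km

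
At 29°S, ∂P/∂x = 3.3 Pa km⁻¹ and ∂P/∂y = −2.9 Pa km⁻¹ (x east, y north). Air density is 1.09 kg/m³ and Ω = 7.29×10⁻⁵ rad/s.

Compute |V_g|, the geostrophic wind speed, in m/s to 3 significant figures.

Coriolis parameter at 29°S:
f = 2Ω sin φ = 2 × 7.29×10⁻⁵ × sin 29° = 7.07×10⁻⁵ s⁻¹
In the Southern Hemisphere f is negative: f = −7.07×10⁻⁵ s⁻¹.
Component geostrophic relations (x east, y north):
u_g = −(1/(fρ)) ∂P/∂y,  v_g = (1/(fρ)) ∂P/∂x
u_g = −(−2.9×10⁻³)/(−7.07×10⁻⁵ × 1.09) = −37.6 m/s;  v_g = (3.3×10⁻³)/(−7.07×10⁻⁵ × 1.09) = −42.8 m/s
|V_g| = √(u_g² + v_g²) = 57.0 m/s

57.0 m/s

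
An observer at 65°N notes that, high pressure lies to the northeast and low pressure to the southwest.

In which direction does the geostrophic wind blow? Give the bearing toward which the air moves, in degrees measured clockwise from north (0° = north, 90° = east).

The pressure-gradient force points toward the southwest (bearing 225°).
Geostrophic balance: in the Northern Hemisphere the Coriolis force deflects motion to the right, so the geostrophic wind blows 90° to the right of the pressure-gradient force (low pressure on the left).
Rotating 225° by 90° clockwise gives 315° — the wind blows toward the northwest.

315°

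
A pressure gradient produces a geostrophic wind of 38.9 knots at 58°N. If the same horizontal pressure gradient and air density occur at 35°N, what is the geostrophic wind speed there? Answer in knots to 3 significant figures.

57.5 knots

With the same pressure gradient and density, V_g ∝ 1/f ∝ 1/sin φ.
V₂ = V₁ · sin φ₁ / sin φ₂ = 38.9 × sin 58° / sin 35°
V₂ = 38.9 × 0.8480/0.5736 = 57.5 knots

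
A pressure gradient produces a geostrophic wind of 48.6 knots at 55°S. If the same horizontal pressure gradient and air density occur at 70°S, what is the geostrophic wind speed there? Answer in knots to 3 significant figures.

42.4 knots

With the same pressure gradient and density, V_g ∝ 1/f ∝ 1/sin φ.
V₂ = V₁ · sin φ₁ / sin φ₂ = 48.6 × sin 55° / sin 70°
V₂ = 48.6 × 0.8192/0.9397 = 42.4 knots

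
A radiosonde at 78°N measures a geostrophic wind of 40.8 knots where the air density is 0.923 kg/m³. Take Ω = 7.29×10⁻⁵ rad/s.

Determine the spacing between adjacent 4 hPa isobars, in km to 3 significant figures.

145 km

Coriolis parameter at 78°N:
f = 2Ω sin φ = 2 × 7.29×10⁻⁵ × sin 78° = 1.43×10⁻⁴ s⁻¹
Wind speed in SI: 40.8 knots = 21.0 m/s
Geostrophic balance rearranged: |∂P/∂n| = f ρ V_g
|∂P/∂n| = 1.43×10⁻⁴ × 0.923 × 21.0 = 2.76×10⁻³ Pa/m
Isobar spacing: Δn = ΔP/|∂P/∂n| = 400 Pa / 2.76×10⁻³ Pa/m = 144777 m ≈ 145 km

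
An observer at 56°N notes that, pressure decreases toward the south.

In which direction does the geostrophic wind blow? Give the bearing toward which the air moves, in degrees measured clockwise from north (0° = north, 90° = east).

The pressure-gradient force points toward the south (bearing 180°).
Geostrophic balance: in the Northern Hemisphere the Coriolis force deflects motion to the right, so the geostrophic wind blows 90° to the right of the pressure-gradient force (low pressure on the left).
Rotating 180° by 90° clockwise gives 270° — the wind blows toward the west.

270°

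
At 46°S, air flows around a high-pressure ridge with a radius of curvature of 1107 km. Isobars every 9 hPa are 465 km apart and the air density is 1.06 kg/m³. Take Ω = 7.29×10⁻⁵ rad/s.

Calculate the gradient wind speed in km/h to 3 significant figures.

76.8 km/h

Coriolis parameter at 46°S:
f = 2Ω sin φ = 2 × 7.29×10⁻⁵ × sin 46° = 1.05×10⁻⁴ s⁻¹
Pressure gradient: |∂P/∂n| = 900 Pa / 465000 m = 1.94×10⁻³ Pa/m
Geostrophic speed: V_g = |∂P/∂n|/(fρ) = 1.94×10⁻³/(1.05×10⁻⁴ × 1.06) = 17.4 m/s
Around a high, pressure-gradient force acts outward with centrifugal, so Coriolis balances both:
fV = (1/ρ)|∂P/∂n| + V²/R  →  V² − fR·V + fR·V_g = 0
With fR = 1.05×10⁻⁴ × 1107×10³ m = 116 m/s:
V = [fR − √((fR)² − 4 fR V_g)]/2 = [116 − √(116² − 4×116×17.4)]/2 = 21.3 m/s
Supergeostrophic (V > V_g = 17.4 m/s), as expected around a high.
Converting: 21.3 m/s × 3.6 = 76.8 km/h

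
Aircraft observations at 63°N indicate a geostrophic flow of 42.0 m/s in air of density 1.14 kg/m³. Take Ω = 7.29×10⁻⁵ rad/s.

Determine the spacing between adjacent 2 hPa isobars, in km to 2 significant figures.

32 km

Coriolis parameter at 63°N:
f = 2Ω sin φ = 2 × 7.29×10⁻⁵ × sin 63° = 1.30×10⁻⁴ s⁻¹
Geostrophic balance rearranged: |∂P/∂n| = f ρ V_g
|∂P/∂n| = 1.30×10⁻⁴ × 1.14 × 42.0 = 6.22×10⁻³ Pa/m
Isobar spacing: Δn = ΔP/|∂P/∂n| = 200 Pa / 6.22×10⁻³ Pa/m = 32154 m ≈ 32 km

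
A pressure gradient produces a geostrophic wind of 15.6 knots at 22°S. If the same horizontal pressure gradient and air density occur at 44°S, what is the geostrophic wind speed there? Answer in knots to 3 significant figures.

With the same pressure gradient and density, V_g ∝ 1/f ∝ 1/sin φ.
V₂ = V₁ · sin φ₁ / sin φ₂ = 15.6 × sin 22° / sin 44°
V₂ = 15.6 × 0.3746/0.6947 = 8.41 knots

8.41 knots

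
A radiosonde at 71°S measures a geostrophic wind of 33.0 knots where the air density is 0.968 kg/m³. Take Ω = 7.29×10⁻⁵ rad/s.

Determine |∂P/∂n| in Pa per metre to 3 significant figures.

Coriolis parameter at 71°S:
f = 2Ω sin φ = 2 × 7.29×10⁻⁵ × sin 71° = 1.38×10⁻⁴ s⁻¹
Wind speed in SI: 33.0 knots = 17.0 m/s
Geostrophic balance rearranged: |∂P/∂n| = f ρ V_g
|∂P/∂n| = 1.38×10⁻⁴ × 0.968 × 17.0 = 2.27×10⁻³ Pa/m

2.27×10⁻³ Pa/m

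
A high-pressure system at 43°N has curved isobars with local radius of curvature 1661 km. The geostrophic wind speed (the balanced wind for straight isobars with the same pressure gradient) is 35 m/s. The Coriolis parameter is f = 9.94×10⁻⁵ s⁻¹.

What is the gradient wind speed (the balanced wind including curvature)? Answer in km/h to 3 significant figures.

181 km/h

Around a high, pressure-gradient force acts outward with centrifugal, so Coriolis balances both:
fV = (1/ρ)|∂P/∂n| + V²/R  →  V² − fR·V + fR·V_g = 0
With fR = 9.94×10⁻⁵ × 1661×10³ m = 165 m/s:
V = [fR − √((fR)² − 4 fR V_g)]/2 = [165 − √(165² − 4×165×35)]/2 = 50.4 m/s
Supergeostrophic (V > V_g = 35 m/s), as expected around a high.
Converting: 50.4 m/s × 3.6 = 181 km/h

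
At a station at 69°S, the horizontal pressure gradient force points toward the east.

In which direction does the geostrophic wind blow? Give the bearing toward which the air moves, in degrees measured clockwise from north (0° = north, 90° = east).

000°

The pressure-gradient force points toward the east (bearing 090°).
Geostrophic balance: in the Southern Hemisphere the Coriolis force deflects motion to the left, so the geostrophic wind blows 90° to the left of the pressure-gradient force (low pressure on the right).
Rotating 090° by 90° counterclockwise gives 000° — the wind blows toward the north.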